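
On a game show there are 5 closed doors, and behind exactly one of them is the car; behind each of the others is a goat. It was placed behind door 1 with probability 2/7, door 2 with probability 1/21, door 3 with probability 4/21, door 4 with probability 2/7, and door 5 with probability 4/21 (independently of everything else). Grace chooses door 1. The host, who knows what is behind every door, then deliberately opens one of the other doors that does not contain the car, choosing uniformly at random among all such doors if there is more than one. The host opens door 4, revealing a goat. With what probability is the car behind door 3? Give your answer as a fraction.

Condition on the true location of the car.
If it is behind door 1 (prior 2/7): the host has 4 equally likely choices, so probability 1/4; weight (2/7)·(1/4) = 1/14.
If it is behind door 2 (prior 1/21): the host has 3 equally likely choices, so probability 1/3; weight (1/21)·(1/3) = 1/63.
If it is behind either of doors 3 and 5 (prior 4/21 each): the host has 3 equally likely choices, so probability 1/3; weight (4/21)·(1/3) = 4/63 each.
If it is behind door 4 (prior 2/7): the host opened door 4, so this case is ruled out; weight (2/7)·0 = 0.
The weights sum to 3/14.
So P(the car behind door 3 | the host opened door 4) = (4/63) / (3/14) = 8/27.

8/27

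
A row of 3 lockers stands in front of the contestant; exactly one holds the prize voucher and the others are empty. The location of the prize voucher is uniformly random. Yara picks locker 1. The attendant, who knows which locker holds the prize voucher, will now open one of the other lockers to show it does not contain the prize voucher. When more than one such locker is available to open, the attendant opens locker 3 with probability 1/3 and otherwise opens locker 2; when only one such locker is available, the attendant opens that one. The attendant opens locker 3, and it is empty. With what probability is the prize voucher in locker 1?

1/4

Condition on the true location of the prize voucher.
If it is in locker 1 (prior 1/3): locker 3 is available, opened with probability 1/3; weight (1/3)·(1/3) = 1/9.
If it is in locker 2 (prior 1/3): only locker 3 is available, probability 1; weight (1/3)·1 = 1/3.
If it is in locker 3 (prior 1/3): the attendant opened locker 3, so this case is ruled out; weight (1/3)·0 = 0.
The weights sum to 4/9.
So P(the prize voucher in locker 1 | the attendant opened locker 3) = (1/9) / (4/9) = 1/4.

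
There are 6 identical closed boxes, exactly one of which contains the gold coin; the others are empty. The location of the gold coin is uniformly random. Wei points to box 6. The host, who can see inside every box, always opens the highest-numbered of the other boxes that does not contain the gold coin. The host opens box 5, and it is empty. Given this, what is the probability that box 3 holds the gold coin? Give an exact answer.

1/5

Consider each possible location of the gold coin in turn.
If it is in any of boxes 1, 2, 3, 4, and 6 (prior 1/6 each): box 5 is the highest-numbered option available, probability 1; weight (1/6)·1 = 1/6 each.
If it is in box 5 (prior 1/6): the host opened box 5, so this case is ruled out; weight (1/6)·0 = 0.
The weights sum to 5/6.
So P(the gold coin in box 3 | the host opened box 5) = (1/6) / (5/6) = 1/5.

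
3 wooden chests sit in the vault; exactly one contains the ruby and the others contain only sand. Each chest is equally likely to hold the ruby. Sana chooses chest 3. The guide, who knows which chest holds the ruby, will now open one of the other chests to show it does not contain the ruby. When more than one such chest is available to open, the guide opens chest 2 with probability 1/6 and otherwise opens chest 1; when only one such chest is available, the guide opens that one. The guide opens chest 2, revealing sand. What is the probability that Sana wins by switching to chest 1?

6/7

Apply Bayes' rule, conditioning on where the ruby actually is.
If it is in chest 1 (prior 1/3): only chest 2 is available, probability 1; weight (1/3)·1 = 1/3.
If it is in chest 2 (prior 1/3): the guide opened chest 2, so this case is ruled out; weight (1/3)·0 = 0.
If it is in chest 3 (prior 1/3): chest 2 is available, opened with probability 1/6; weight (1/3)·(1/6) = 1/18.
The weights sum to 7/18.
So P(the ruby in chest 1 | the guide opened chest 2) = (1/3) / (7/18) = 6/7.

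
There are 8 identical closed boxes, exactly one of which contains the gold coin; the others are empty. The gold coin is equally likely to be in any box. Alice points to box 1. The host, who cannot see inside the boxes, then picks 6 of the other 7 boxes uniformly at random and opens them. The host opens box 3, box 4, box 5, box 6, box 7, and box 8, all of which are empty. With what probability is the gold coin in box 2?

Because the host chose which boxes to open without knowing where the gold coin is, the choice is independent of the prize location. Learning that none of the 6 opened boxes holds the gold coin simply rules out those 6 locations and leaves the remaining 2 boxes still equally likely by symmetry.
So P(the gold coin in box 2) = 1/2.

1/2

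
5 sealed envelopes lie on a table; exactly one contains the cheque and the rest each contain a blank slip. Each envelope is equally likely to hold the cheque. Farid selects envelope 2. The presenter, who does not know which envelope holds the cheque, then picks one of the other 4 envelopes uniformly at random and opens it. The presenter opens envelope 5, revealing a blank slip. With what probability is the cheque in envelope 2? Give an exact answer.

1/4

Because the presenter chose which envelope to open without knowing where the cheque is, the choice is independent of the prize location. Learning that envelope 5 does not hold the cheque simply rules out that one location and leaves the remaining 4 envelopes still equally likely by symmetry.
So P(the cheque in envelope 2) = 1/4.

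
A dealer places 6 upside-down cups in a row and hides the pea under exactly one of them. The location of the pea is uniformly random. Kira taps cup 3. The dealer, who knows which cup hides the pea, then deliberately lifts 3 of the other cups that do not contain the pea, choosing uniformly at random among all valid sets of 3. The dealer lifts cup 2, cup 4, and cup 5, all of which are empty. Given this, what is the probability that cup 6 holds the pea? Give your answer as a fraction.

Apply Bayes' rule, conditioning on where the pea actually is.
If it is under either of cups 1 and 6 (prior 1/6 each): the dealer has 4 equally likely choices, so probability 1/4; weight (1/6)·(1/4) = 1/24 each.
If it is under any of cups 2, 4, and 5 (prior 1/6 each): that cup was opened and seen not to hold the prize — ruled out; weight (1/6)·0 = 0 each.
If it is under cup 3 (prior 1/6): the dealer has 10 equally likely choices, so probability 1/10; weight (1/6)·(1/10) = 1/60.
The weights sum to 1/10.
So P(the pea under cup 6 | the dealer opened cup 2, cup 4, and cup 5) = (1/24) / (1/10) = 5/12.

5/12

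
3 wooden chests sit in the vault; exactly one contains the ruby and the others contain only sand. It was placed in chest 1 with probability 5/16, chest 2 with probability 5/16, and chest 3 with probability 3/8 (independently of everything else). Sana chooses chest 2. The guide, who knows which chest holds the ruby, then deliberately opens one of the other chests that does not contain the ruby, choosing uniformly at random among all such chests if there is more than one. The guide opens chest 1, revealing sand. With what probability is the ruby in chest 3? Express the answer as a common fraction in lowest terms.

Condition on the true location of the ruby.
If it is in chest 1 (prior 5/16): the guide opened chest 1, so this case is ruled out; weight (5/16)·0 = 0.
If it is in chest 2 (prior 5/16): the guide has 2 equally likely choices, so probability 1/2; weight (5/16)·(1/2) = 5/32.
If it is in chest 3 (prior 3/8): the guide has no choice, probability 1; weight (3/8)·1 = 3/8.
The weights sum to 17/32.
So P(the ruby in chest 3 | the guide opened chest 1) = (3/8) / (17/32) = 12/17.

12/17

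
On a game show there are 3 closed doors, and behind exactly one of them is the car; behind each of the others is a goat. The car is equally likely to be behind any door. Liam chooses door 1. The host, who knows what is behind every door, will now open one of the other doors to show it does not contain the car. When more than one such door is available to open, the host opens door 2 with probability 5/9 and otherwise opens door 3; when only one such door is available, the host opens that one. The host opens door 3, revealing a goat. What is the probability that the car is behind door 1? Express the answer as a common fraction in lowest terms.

Consider each possible location of the car in turn.
If it is behind door 1 (prior 1/3): door 2 is available but not opened, probability 4/9; weight (1/3)·(4/9) = 4/27.
If it is behind door 2 (prior 1/3): only door 3 is available, probability 1; weight (1/3)·1 = 1/3.
If it is behind door 3 (prior 1/3): the host opened door 3, so this case is ruled out; weight (1/3)·0 = 0.
The weights sum to 13/27.
So P(the car behind door 1 | the host opened door 3) = (4/27) / (13/27) = 4/13.

4/13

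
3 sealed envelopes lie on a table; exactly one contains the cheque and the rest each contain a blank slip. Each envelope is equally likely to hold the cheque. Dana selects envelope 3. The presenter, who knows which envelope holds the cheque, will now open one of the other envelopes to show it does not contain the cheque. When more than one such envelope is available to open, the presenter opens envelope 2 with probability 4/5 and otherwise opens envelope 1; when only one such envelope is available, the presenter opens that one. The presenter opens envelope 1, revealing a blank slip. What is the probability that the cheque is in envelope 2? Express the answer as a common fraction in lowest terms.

Apply Bayes' rule, conditioning on where the cheque actually is.
If it is in envelope 1 (prior 1/3): the presenter opened envelope 1, so this case is ruled out; weight (1/3)·0 = 0.
If it is in envelope 2 (prior 1/3): only envelope 1 is available, probability 1; weight (1/3)·1 = 1/3.
If it is in envelope 3 (prior 1/3): envelope 2 is available but not opened, probability 1/5; weight (1/3)·(1/5) = 1/15.
The weights sum to 2/5.
So P(the cheque in envelope 2 | the presenter opened envelope 1) = (1/3) / (2/5) = 5/6.

5/6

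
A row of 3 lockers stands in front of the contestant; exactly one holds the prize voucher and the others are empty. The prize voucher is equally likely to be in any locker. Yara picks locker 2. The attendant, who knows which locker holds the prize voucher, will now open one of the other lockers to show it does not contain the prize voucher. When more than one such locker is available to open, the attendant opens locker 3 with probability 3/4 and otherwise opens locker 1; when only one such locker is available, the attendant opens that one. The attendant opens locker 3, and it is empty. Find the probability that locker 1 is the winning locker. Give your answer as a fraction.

4/7

Consider each possible location of the prize voucher in turn.
If it is in locker 1 (prior 1/3): only locker 3 is available, probability 1; weight (1/3)·1 = 1/3.
If it is in locker 2 (prior 1/3): locker 3 is available, opened with probability 3/4; weight (1/3)·(3/4) = 1/4.
If it is in locker 3 (prior 1/3): the attendant opened locker 3, so this case is ruled out; weight (1/3)·0 = 0.
The weights sum to 7/12.
So P(the prize voucher in locker 1 | the attendant opened locker 3) = (1/3) / (7/12) = 4/7.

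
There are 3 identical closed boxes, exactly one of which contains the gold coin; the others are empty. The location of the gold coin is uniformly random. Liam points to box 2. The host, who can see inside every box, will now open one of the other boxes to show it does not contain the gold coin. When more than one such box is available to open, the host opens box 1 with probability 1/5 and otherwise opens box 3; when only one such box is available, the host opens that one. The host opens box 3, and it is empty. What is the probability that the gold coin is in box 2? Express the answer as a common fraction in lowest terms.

Condition on the true location of the gold coin.
If it is in box 1 (prior 1/3): only box 3 is available, probability 1; weight (1/3)·1 = 1/3.
If it is in box 2 (prior 1/3): box 1 is available but not opened, probability 4/5; weight (1/3)·(4/5) = 4/15.
If it is in box 3 (prior 1/3): the host opened box 3, so this case is ruled out; weight (1/3)·0 = 0.
The weights sum to 3/5.
So P(the gold coin in box 2 | the host opened box 3) = (4/15) / (3/5) = 4/9.

4/9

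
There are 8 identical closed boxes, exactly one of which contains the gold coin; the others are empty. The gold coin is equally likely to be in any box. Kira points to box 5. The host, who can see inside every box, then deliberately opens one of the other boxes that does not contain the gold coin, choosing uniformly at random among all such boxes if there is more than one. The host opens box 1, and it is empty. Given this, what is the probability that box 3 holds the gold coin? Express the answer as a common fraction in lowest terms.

Condition on the true location of the gold coin.
If it is in box 1 (prior 1/8): the host opened box 1, so this case is ruled out; weight (1/8)·0 = 0.
If it is in any of boxes 2, 3, 4, 6, 7, and 8 (prior 1/8 each): the host has 6 equally likely choices, so probability 1/6; weight (1/8)·(1/6) = 1/48 each.
If it is in box 5 (prior 1/8): the host has 7 equally likely choices, so probability 1/7; weight (1/8)·(1/7) = 1/56.
The weights sum to 1/7.
So P(the gold coin in box 3 | the host opened box 1) = (1/48) / (1/7) = 7/48.

7/48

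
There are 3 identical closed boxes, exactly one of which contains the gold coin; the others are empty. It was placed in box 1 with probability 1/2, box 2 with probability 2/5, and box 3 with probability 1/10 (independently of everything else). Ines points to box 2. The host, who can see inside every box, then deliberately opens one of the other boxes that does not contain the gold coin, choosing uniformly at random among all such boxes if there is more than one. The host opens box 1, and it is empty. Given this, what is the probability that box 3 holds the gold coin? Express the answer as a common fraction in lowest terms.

1/3

Consider each possible location of the gold coin in turn.
If it is in box 1 (prior 1/2): the host opened box 1, so this case is ruled out; weight (1/2)·0 = 0.
If it is in box 2 (prior 2/5): the host has 2 equally likely choices, so probability 1/2; weight (2/5)·(1/2) = 1/5.
If it is in box 3 (prior 1/10): the host has no choice, probability 1; weight (1/10)·1 = 1/10.
The weights sum to 3/10.
So P(the gold coin in box 3 | the host opened box 1) = (1/10) / (3/10) = 1/3.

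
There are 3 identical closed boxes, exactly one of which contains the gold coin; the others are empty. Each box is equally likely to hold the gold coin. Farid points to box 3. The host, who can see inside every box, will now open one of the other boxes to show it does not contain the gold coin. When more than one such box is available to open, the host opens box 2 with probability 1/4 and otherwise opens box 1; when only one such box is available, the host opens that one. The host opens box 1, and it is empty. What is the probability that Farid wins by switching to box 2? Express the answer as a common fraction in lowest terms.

4/7

Condition on the true location of the gold coin.
If it is in box 1 (prior 1/3): the host opened box 1, so this case is ruled out; weight (1/3)·0 = 0.
If it is in box 2 (prior 1/3): only box 1 is available, probability 1; weight (1/3)·1 = 1/3.
If it is in box 3 (prior 1/3): box 2 is available but not opened, probability 3/4; weight (1/3)·(3/4) = 1/4.
The weights sum to 7/12.
So P(the gold coin in box 2 | the host opened box 1) = (1/3) / (7/12) = 4/7.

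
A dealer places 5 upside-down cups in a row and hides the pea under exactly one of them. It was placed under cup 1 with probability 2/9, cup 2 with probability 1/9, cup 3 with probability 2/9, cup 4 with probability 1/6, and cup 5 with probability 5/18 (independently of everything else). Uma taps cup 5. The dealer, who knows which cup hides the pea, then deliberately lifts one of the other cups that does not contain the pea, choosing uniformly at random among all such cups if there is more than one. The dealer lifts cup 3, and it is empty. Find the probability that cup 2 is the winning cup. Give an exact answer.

8/51

Apply Bayes' rule, conditioning on where the pea actually is.
If it is under cup 1 (prior 2/9): the dealer has 3 equally likely choices, so probability 1/3; weight (2/9)·(1/3) = 2/27.
If it is under cup 2 (prior 1/9): the dealer has 3 equally likely choices, so probability 1/3; weight (1/9)·(1/3) = 1/27.
If it is under cup 3 (prior 2/9): the dealer opened cup 3, so this case is ruled out; weight (2/9)·0 = 0.
If it is under cup 4 (prior 1/6): the dealer has 3 equally likely choices, so probability 1/3; weight (1/6)·(1/3) = 1/18.
If it is under cup 5 (prior 5/18): the dealer has 4 equally likely choices, so probability 1/4; weight (5/18)·(1/4) = 5/72.
The weights sum to 17/72.
So P(the pea under cup 2 | the dealer opened cup 3) = (1/27) / (17/72) = 8/51.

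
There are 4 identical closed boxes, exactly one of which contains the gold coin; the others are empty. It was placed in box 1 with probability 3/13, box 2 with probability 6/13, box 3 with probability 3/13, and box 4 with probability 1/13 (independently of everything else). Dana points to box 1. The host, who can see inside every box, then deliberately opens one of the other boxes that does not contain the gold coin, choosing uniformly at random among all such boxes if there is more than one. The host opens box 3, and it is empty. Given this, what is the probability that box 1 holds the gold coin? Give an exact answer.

Apply Bayes' rule, conditioning on where the gold coin actually is.
If it is in box 1 (prior 3/13): the host has 3 equally likely choices, so probability 1/3; weight (3/13)·(1/3) = 1/13.
If it is in box 2 (prior 6/13): the host has 2 equally likely choices, so probability 1/2; weight (6/13)·(1/2) = 3/13.
If it is in box 3 (prior 3/13): the host opened box 3, so this case is ruled out; weight (3/13)·0 = 0.
If it is in box 4 (prior 1/13): the host has 2 equally likely choices, so probability 1/2; weight (1/13)·(1/2) = 1/26.
The weights sum to 9/26.
So P(the gold coin in box 1 | the host opened box 3) = (1/13) / (9/26) = 2/9.

2/9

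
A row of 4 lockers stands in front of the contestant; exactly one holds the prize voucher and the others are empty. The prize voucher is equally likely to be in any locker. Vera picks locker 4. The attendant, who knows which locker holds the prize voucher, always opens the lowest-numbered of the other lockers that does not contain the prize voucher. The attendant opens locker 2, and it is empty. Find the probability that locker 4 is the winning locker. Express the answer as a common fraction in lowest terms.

0

Consider each possible location of the prize voucher in turn.
If it is in locker 1 (prior 1/4): locker 2 is the lowest-numbered option available, probability 1; weight (1/4)·1 = 1/4.
If it is in locker 2 (prior 1/4): the attendant opened locker 2, so this case is ruled out; weight (1/4)·0 = 0.
If it is in either of lockers 3 and 4 (prior 1/4 each): the attendant would have opened locker 1 instead, probability 0; weight (1/4)·0 = 0 each.
The weights sum to 1/4.
So P(the prize voucher in locker 4 | the attendant opened locker 2) = 0 / (1/4) = 0.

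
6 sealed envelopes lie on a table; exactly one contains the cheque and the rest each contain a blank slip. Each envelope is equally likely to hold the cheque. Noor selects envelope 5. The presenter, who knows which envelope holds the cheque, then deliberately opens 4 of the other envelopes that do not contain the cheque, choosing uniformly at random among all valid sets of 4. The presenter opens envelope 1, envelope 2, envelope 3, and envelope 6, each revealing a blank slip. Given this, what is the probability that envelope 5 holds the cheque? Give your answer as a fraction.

Apply Bayes' rule, conditioning on where the cheque actually is.
If it is in any of envelopes 1, 2, 3, and 6 (prior 1/6 each): that envelope was opened and seen not to hold the prize — ruled out; weight (1/6)·0 = 0 each.
If it is in envelope 4 (prior 1/6): the presenter has no choice, probability 1; weight (1/6)·1 = 1/6.
If it is in envelope 5 (prior 1/6): the presenter has 5 equally likely choices, so probability 1/5; weight (1/6)·(1/5) = 1/30.
The weights sum to 1/5.
So P(the cheque in envelope 5 | the presenter opened envelope 1, envelope 2, envelope 3, and envelope 6) = (1/30) / (1/5) = 1/6.

1/6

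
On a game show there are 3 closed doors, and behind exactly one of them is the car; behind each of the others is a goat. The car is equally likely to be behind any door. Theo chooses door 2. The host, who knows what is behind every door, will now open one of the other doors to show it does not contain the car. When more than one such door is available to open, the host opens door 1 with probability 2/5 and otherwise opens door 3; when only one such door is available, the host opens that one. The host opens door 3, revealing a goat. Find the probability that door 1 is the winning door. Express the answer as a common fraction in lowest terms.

5/8

Condition on the true location of the car.
If it is behind door 1 (prior 1/3): only door 3 is available, probability 1; weight (1/3)·1 = 1/3.
If it is behind door 2 (prior 1/3): door 1 is available but not opened, probability 3/5; weight (1/3)·(3/5) = 1/5.
If it is behind door 3 (prior 1/3): the host opened door 3, so this case is ruled out; weight (1/3)·0 = 0.
The weights sum to 8/15.
So P(the car behind door 1 | the host opened door 3) = (1/3) / (8/15) = 5/8.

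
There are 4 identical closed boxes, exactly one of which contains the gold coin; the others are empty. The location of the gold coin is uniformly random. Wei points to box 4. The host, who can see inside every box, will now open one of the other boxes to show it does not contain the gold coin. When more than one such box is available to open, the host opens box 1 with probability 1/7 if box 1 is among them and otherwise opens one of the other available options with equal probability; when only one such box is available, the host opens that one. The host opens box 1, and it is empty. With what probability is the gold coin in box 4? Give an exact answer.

Apply Bayes' rule, conditioning on where the gold coin actually is.
If it is in box 1 (prior 1/4): the host opened box 1, so this case is ruled out; weight (1/4)·0 = 0.
If it is in any of boxes 2, 3, and 4 (prior 1/4 each): box 1 is available, opened with probability 1/7; weight (1/4)·(1/7) = 1/28 each.
The weights sum to 3/28.
So P(the gold coin in box 4 | the host opened box 1) = (1/28) / (3/28) = 1/3.

1/3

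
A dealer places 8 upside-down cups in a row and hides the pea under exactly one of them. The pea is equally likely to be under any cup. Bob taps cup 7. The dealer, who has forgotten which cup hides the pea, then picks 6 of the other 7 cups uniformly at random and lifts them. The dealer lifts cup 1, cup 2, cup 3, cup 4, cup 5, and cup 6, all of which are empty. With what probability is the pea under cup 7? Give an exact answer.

Condition on the true location of the pea.
If it is under any of cups 1, 2, 3, 4, 5, and 6 (prior 1/8 each): that cup was opened and seen not to hold the prize — ruled out; weight (1/8)·0 = 0 each.
If it is under either of cups 7 and 8 (prior 1/8 each): the dealer picks exactly this set with probability 1/7 regardless, and none is the prize; weight (1/8)·(1/7) = 1/56 each.
The weights sum to 1/28.
So P(the pea under cup 7 | the dealer opened cup 1, cup 2, cup 3, cup 4, cup 5, and cup 6) = (1/56) / (1/28) = 1/2.

1/2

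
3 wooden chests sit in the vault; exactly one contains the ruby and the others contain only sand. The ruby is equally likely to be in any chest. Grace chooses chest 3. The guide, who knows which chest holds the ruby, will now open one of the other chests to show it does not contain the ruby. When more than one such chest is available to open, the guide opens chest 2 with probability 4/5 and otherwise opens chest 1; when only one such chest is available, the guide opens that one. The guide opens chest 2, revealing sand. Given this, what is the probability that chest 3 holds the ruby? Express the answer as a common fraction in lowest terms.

Consider each possible location of the ruby in turn.
If it is in chest 1 (prior 1/3): only chest 2 is available, probability 1; weight (1/3)·1 = 1/3.
If it is in chest 2 (prior 1/3): the guide opened chest 2, so this case is ruled out; weight (1/3)·0 = 0.
If it is in chest 3 (prior 1/3): chest 2 is available, opened with probability 4/5; weight (1/3)·(4/5) = 4/15.
The weights sum to 3/5.
So P(the ruby in chest 3 | the guide opened chest 2) = (4/15) / (3/5) = 4/9.

4/9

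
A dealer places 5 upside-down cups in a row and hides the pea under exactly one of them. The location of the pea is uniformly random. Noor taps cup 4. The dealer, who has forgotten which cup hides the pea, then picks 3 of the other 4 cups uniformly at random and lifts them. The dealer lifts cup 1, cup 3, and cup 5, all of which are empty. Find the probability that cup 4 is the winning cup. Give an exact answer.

Consider each possible location of the pea in turn.
If it is under any of cups 1, 3, and 5 (prior 1/5 each): that cup was opened and seen not to hold the prize — ruled out; weight (1/5)·0 = 0 each.
If it is under either of cups 2 and 4 (prior 1/5 each): the dealer picks exactly this set with probability 1/4 regardless, and none is the prize; weight (1/5)·(1/4) = 1/20 each.
The weights sum to 1/10.
So P(the pea under cup 4 | the dealer opened cup 1, cup 3, and cup 5) = (1/20) / (1/10) = 1/2.

1/2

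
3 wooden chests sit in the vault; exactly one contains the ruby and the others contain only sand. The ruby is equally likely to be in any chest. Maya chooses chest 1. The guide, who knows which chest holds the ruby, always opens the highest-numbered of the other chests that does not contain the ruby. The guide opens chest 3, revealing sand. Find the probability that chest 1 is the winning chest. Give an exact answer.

Apply Bayes' rule, conditioning on where the ruby actually is.
If it is in either of chests 1 and 2 (prior 1/3 each): chest 3 is the highest-numbered option available, probability 1; weight (1/3)·1 = 1/3 each.
If it is in chest 3 (prior 1/3): the guide opened chest 3, so this case is ruled out; weight (1/3)·0 = 0.
The weights sum to 2/3.
So P(the ruby in chest 1 | the guide opened chest 3) = (1/3) / (2/3) = 1/2.

1/2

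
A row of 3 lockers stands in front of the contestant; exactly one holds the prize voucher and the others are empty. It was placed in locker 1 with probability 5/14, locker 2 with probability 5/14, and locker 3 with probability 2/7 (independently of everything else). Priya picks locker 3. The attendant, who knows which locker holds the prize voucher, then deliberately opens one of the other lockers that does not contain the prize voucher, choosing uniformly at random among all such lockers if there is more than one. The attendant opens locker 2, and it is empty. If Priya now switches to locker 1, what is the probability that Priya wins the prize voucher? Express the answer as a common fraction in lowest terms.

5/7

Consider each possible location of the prize voucher in turn.
If it is in locker 1 (prior 5/14): the attendant has no choice, probability 1; weight (5/14)·1 = 5/14.
If it is in locker 2 (prior 5/14): the attendant opened locker 2, so this case is ruled out; weight (5/14)·0 = 0.
If it is in locker 3 (prior 2/7): the attendant has 2 equally likely choices, so probability 1/2; weight (2/7)·(1/2) = 1/7.
The weights sum to 1/2.
So P(the prize voucher in locker 1 | the attendant opened locker 2) = (5/14) / (1/2) = 5/7.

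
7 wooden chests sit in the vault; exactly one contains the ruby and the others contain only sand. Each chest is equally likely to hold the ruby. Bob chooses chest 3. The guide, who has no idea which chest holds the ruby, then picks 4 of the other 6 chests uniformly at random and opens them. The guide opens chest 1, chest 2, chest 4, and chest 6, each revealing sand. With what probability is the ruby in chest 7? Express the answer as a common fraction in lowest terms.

Apply Bayes' rule, conditioning on where the ruby actually is.
If it is in any of chests 1, 2, 4, and 6 (prior 1/7 each): that chest was opened and seen not to hold the prize — ruled out; weight (1/7)·0 = 0 each.
If it is in any of chests 3, 5, and 7 (prior 1/7 each): the guide picks exactly this set with probability 1/15 regardless, and none is the prize; weight (1/7)·(1/15) = 1/105 each.
The weights sum to 1/35.
So P(the ruby in chest 7 | the guide opened chest 1, chest 2, chest 4, and chest 6) = (1/105) / (1/35) = 1/3.

1/3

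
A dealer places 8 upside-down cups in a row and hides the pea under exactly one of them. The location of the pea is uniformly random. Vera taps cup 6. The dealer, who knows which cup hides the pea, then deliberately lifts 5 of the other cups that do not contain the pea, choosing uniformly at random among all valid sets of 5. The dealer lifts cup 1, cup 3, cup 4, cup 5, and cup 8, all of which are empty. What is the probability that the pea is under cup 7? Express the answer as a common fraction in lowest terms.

7/16

Consider each possible location of the pea in turn.
If it is under any of cups 1, 3, 4, 5, and 8 (prior 1/8 each): that cup was opened and seen not to hold the prize — ruled out; weight (1/8)·0 = 0 each.
If it is under either of cups 2 and 7 (prior 1/8 each): the dealer has 6 equally likely choices, so probability 1/6; weight (1/8)·(1/6) = 1/48 each.
If it is under cup 6 (prior 1/8): the dealer has 21 equally likely choices, so probability 1/21; weight (1/8)·(1/21) = 1/168.
The weights sum to 1/21.
So P(the pea under cup 7 | the dealer opened cup 1, cup 3, cup 4, cup 5, and cup 8) = (1/48) / (1/21) = 7/16.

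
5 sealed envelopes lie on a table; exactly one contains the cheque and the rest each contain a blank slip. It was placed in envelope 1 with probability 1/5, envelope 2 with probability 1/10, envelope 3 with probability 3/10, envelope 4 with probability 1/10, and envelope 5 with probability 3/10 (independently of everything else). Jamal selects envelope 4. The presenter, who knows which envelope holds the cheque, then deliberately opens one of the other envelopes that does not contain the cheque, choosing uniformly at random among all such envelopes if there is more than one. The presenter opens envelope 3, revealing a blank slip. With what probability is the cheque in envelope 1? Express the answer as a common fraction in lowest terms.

Apply Bayes' rule, conditioning on where the cheque actually is.
If it is in envelope 1 (prior 1/5): the presenter has 3 equally likely choices, so probability 1/3; weight (1/5)·(1/3) = 1/15.
If it is in envelope 2 (prior 1/10): the presenter has 3 equally likely choices, so probability 1/3; weight (1/10)·(1/3) = 1/30.
If it is in envelope 3 (prior 3/10): the presenter opened envelope 3, so this case is ruled out; weight (3/10)·0 = 0.
If it is in envelope 4 (prior 1/10): the presenter has 4 equally likely choices, so probability 1/4; weight (1/10)·(1/4) = 1/40.
If it is in envelope 5 (prior 3/10): the presenter has 3 equally likely choices, so probability 1/3; weight (3/10)·(1/3) = 1/10.
The weights sum to 9/40.
So P(the cheque in envelope 1 | the presenter opened envelope 3) = (1/15) / (9/40) = 8/27.

8/27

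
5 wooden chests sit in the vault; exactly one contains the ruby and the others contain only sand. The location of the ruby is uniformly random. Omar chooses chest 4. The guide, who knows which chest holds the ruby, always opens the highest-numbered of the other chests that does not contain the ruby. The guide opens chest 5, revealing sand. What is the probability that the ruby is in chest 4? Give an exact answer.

Condition on the true location of the ruby.
If it is in any of chests 1, 2, 3, and 4 (prior 1/5 each): chest 5 is the highest-numbered option available, probability 1; weight (1/5)·1 = 1/5 each.
If it is in chest 5 (prior 1/5): the guide opened chest 5, so this case is ruled out; weight (1/5)·0 = 0.
The weights sum to 4/5.
So P(the ruby in chest 4 | the guide opened chest 5) = (1/5) / (4/5) = 1/4.

1/4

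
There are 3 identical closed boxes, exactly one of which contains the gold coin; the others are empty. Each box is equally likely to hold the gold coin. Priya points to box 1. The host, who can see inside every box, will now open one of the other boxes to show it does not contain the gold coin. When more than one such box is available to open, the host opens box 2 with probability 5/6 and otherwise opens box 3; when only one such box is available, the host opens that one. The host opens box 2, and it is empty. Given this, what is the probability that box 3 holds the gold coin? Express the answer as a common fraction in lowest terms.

Apply Bayes' rule, conditioning on where the gold coin actually is.
If it is in box 1 (prior 1/3): box 2 is available, opened with probability 5/6; weight (1/3)·(5/6) = 5/18.
If it is in box 2 (prior 1/3): the host opened box 2, so this case is ruled out; weight (1/3)·0 = 0.
If it is in box 3 (prior 1/3): only box 2 is available, probability 1; weight (1/3)·1 = 1/3.
The weights sum to 11/18.
So P(the gold coin in box 3 | the host opened box 2) = (1/3) / (11/18) = 6/11.

6/11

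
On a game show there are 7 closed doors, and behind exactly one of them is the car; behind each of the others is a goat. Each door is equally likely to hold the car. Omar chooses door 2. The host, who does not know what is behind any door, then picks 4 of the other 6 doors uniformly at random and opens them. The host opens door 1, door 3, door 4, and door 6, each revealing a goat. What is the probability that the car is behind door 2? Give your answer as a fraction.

Because the host chose which doors to open without knowing where the car is, the choice is independent of the prize location. Learning that none of the 4 opened doors holds the car simply rules out those 4 locations and leaves the remaining 3 doors still equally likely by symmetry.
So P(the car behind door 2) = 1/3.

1/3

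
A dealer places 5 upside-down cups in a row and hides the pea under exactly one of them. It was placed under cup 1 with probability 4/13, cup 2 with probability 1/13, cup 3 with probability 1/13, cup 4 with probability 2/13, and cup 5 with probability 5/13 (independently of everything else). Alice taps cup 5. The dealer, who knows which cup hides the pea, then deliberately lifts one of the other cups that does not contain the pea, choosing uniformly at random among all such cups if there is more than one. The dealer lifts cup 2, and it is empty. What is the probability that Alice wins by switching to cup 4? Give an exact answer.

8/43

Consider each possible location of the pea in turn.
If it is under cup 1 (prior 4/13): the dealer has 3 equally likely choices, so probability 1/3; weight (4/13)·(1/3) = 4/39.
If it is under cup 2 (prior 1/13): the dealer opened cup 2, so this case is ruled out; weight (1/13)·0 = 0.
If it is under cup 3 (prior 1/13): the dealer has 3 equally likely choices, so probability 1/3; weight (1/13)·(1/3) = 1/39.
If it is under cup 4 (prior 2/13): the dealer has 3 equally likely choices, so probability 1/3; weight (2/13)·(1/3) = 2/39.
If it is under cup 5 (prior 5/13): the dealer has 4 equally likely choices, so probability 1/4; weight (5/13)·(1/4) = 5/52.
The weights sum to 43/156.
So P(the pea under cup 4 | the dealer opened cup 2) = (2/39) / (43/156) = 8/43.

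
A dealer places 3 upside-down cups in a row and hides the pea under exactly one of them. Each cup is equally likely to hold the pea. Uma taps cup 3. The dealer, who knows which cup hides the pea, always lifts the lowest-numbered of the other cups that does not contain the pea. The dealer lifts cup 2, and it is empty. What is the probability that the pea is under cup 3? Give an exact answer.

0

Apply Bayes' rule, conditioning on where the pea actually is.
If it is under cup 1 (prior 1/3): cup 2 is the lowest-numbered option available, probability 1; weight (1/3)·1 = 1/3.
If it is under cup 2 (prior 1/3): the dealer opened cup 2, so this case is ruled out; weight (1/3)·0 = 0.
If it is under cup 3 (prior 1/3): the dealer would have opened cup 1 instead, probability 0; weight (1/3)·0 = 0.
The weights sum to 1/3.
So P(the pea under cup 3 | the dealer opened cup 2) = 0 / (1/3) = 0.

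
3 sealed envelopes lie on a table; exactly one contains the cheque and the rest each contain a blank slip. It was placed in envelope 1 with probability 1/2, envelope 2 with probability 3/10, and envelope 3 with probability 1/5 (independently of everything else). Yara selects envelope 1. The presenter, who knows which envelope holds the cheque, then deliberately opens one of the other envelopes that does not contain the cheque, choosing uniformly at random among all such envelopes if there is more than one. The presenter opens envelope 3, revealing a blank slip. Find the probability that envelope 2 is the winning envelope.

Consider each possible location of the cheque in turn.
If it is in envelope 1 (prior 1/2): the presenter has 2 equally likely choices, so probability 1/2; weight (1/2)·(1/2) = 1/4.
If it is in envelope 2 (prior 3/10): the presenter has no choice, probability 1; weight (3/10)·1 = 3/10.
If it is in envelope 3 (prior 1/5): the presenter opened envelope 3, so this case is ruled out; weight (1/5)·0 = 0.
The weights sum to 11/20.
So P(the cheque in envelope 2 | the presenter opened envelope 3) = (3/10) / (11/20) = 6/11.

6/11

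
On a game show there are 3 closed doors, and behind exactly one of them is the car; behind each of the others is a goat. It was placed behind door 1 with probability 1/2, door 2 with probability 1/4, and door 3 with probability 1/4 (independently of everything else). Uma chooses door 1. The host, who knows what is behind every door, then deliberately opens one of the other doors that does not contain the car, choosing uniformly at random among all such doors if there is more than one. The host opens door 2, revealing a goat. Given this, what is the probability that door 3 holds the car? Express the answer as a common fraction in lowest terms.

1/2

Condition on the true location of the car.
If it is behind door 1 (prior 1/2): the host has 2 equally likely choices, so probability 1/2; weight (1/2)·(1/2) = 1/4.
If it is behind door 2 (prior 1/4): the host opened door 2, so this case is ruled out; weight (1/4)·0 = 0.
If it is behind door 3 (prior 1/4): the host has no choice, probability 1; weight (1/4)·1 = 1/4.
The weights sum to 1/2.
So P(the car behind door 3 | the host opened door 2) = (1/4) / (1/2) = 1/2.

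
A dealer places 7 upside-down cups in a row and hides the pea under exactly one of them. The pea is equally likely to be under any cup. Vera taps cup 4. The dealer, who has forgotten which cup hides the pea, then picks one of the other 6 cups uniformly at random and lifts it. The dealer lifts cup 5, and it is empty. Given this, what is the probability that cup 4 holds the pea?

Because the dealer chose which cup to lift without knowing where the pea is, the choice is independent of the prize location. Learning that cup 5 does not hold the pea simply rules out that one location and leaves the remaining 6 cups still equally likely by symmetry.
So P(the pea under cup 4) = 1/6.

1/6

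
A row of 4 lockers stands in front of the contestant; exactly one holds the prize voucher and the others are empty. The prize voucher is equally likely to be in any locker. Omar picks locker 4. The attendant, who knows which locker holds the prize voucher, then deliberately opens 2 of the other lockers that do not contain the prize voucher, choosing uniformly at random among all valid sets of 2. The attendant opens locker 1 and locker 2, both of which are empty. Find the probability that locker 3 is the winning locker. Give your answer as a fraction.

Consider each possible location of the prize voucher in turn.
If it is in either of lockers 1 and 2 (prior 1/4 each): that locker was opened and seen not to hold the prize — ruled out; weight (1/4)·0 = 0 each.
If it is in locker 3 (prior 1/4): the attendant has no choice, probability 1; weight (1/4)·1 = 1/4.
If it is in locker 4 (prior 1/4): the attendant has 3 equally likely choices, so probability 1/3; weight (1/4)·(1/3) = 1/12.
The weights sum to 1/3.
So P(the prize voucher in locker 3 | the attendant opened locker 1 and locker 2) = (1/4) / (1/3) = 3/4.

3/4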